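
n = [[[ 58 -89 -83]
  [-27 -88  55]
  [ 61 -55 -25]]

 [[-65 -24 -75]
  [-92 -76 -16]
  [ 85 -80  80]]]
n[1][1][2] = -16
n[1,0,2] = -75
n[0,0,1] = -89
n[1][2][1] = -80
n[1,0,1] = -24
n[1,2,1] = -80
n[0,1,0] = -27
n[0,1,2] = 55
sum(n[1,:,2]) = -11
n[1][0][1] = -24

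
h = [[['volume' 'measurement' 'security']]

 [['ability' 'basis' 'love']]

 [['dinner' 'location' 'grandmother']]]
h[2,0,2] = 'grandmother'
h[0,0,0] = 'volume'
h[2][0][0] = 'dinner'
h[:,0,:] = [['volume', 'measurement', 'security'], ['ability', 'basis', 'love'], ['dinner', 'location', 'grandmother']]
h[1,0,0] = 'ability'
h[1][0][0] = 'ability'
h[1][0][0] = 'ability'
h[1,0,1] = 'basis'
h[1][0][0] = 'ability'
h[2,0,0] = 'dinner'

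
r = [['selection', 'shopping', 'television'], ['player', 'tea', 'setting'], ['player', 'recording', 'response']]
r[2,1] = 'recording'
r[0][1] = 'shopping'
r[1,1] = 'tea'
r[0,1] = 'shopping'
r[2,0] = 'player'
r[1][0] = 'player'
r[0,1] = 'shopping'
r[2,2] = 'response'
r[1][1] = 'tea'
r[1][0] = 'player'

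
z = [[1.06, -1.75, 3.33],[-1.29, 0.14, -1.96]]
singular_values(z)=[4.46, 0.96]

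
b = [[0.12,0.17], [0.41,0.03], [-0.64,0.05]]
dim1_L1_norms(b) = [0.29, 0.44, 0.69]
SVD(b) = [[-0.16, 0.95], [-0.53, 0.16], [0.83, 0.28]] @ diag([0.7694809128959879, 0.17971957235859706]) @ [[-1.0,  -0.0],  [-0.0,  1.0]]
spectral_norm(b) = 0.77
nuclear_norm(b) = 0.95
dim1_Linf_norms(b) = [0.17, 0.41, 0.64]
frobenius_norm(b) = 0.79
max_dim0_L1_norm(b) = 1.17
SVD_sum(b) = [[0.12,0.00], [0.41,0.00], [-0.64,-0.0]] + [[-0.0, 0.17], [-0.00, 0.03], [-0.0, 0.05]]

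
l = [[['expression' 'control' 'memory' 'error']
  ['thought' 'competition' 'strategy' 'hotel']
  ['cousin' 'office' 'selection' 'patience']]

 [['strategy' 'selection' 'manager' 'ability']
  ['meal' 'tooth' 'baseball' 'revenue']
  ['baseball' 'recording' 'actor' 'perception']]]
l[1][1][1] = 'tooth'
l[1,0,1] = 'selection'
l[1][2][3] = 'perception'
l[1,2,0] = 'baseball'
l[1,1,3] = 'revenue'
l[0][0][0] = 'expression'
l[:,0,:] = [['expression', 'control', 'memory', 'error'], ['strategy', 'selection', 'manager', 'ability']]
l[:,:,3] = [['error', 'hotel', 'patience'], ['ability', 'revenue', 'perception']]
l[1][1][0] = 'meal'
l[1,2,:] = ['baseball', 'recording', 'actor', 'perception']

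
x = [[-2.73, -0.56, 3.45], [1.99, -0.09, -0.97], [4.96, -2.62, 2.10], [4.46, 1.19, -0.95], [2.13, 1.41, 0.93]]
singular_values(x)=[7.8, 4.8, 2.47]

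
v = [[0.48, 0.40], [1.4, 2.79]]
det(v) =0.779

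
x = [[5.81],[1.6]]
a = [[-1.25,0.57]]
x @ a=[[-7.26, 3.31], [-2.00, 0.91]]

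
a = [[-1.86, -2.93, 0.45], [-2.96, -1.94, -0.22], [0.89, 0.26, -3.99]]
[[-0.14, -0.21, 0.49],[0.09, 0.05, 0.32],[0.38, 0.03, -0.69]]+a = [[-2.0,-3.14,0.94], [-2.87,-1.89,0.10], [1.27,0.29,-4.68]]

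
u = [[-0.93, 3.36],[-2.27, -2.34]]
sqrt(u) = [[1.27, 1.94], [-1.31, 0.46]]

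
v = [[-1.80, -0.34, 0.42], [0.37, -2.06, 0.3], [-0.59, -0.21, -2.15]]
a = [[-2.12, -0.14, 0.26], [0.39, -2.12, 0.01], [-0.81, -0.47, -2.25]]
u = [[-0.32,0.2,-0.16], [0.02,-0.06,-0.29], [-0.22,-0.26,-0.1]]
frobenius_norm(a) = 3.89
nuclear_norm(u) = 1.04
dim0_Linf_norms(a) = [2.12, 2.12, 2.25]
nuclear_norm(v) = 6.23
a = v + u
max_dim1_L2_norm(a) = 2.44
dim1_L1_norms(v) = [2.56, 2.73, 2.95]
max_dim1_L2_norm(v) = 2.24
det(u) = 0.04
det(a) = -10.74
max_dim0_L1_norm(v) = 2.87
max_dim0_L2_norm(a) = 2.3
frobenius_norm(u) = 0.62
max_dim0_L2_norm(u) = 0.39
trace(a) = -6.49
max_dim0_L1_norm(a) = 3.32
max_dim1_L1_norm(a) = 3.53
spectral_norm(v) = 2.29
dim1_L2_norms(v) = [1.88, 2.11, 2.24]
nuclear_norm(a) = 6.68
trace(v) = -6.01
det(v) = -8.84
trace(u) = -0.48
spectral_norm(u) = 0.45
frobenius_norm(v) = 3.61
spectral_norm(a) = 2.59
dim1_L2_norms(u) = [0.41, 0.3, 0.35]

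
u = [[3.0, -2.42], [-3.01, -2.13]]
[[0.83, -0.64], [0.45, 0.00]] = u @[[0.05, -0.10], [-0.28, 0.14]]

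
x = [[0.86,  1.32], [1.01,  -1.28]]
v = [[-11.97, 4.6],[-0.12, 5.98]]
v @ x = [[-5.65, -21.69], [5.94, -7.81]]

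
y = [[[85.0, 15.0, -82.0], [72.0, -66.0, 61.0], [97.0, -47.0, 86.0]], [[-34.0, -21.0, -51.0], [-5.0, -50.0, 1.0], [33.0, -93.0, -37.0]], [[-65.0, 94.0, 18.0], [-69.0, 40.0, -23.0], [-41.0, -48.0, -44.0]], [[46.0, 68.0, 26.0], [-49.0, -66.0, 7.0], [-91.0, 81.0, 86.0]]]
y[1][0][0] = -34.0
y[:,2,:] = [[97.0, -47.0, 86.0], [33.0, -93.0, -37.0], [-41.0, -48.0, -44.0], [-91.0, 81.0, 86.0]]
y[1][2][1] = -93.0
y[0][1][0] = 72.0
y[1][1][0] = -5.0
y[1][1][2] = 1.0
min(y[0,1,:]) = -66.0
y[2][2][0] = -41.0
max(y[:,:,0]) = 97.0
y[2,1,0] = -69.0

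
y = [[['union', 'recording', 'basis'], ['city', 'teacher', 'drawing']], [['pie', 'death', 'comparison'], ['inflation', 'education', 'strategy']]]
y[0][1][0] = 'city'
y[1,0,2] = 'comparison'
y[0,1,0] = 'city'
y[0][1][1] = 'teacher'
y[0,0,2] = 'basis'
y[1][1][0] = 'inflation'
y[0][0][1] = 'recording'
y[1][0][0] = 'pie'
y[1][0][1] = 'death'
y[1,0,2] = 'comparison'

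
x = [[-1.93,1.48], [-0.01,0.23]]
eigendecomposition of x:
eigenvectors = [[-1.0, -0.57], [-0.00, -0.82]]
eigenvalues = [-1.92, 0.22]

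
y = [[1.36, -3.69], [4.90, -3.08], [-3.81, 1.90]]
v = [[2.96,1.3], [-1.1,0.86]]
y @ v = [[8.08, -1.41], [17.89, 3.72], [-13.37, -3.32]]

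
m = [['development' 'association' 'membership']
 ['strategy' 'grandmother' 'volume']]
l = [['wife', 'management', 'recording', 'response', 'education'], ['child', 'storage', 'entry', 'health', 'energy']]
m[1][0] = 'strategy'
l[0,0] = 'wife'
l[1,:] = ['child', 'storage', 'entry', 'health', 'energy']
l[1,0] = 'child'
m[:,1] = ['association', 'grandmother']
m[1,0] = 'strategy'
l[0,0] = 'wife'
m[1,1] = 'grandmother'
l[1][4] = 'energy'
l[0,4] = 'education'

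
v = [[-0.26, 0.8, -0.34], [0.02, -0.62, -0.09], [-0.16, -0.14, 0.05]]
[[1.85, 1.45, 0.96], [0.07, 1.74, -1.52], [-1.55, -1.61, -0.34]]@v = [[-0.61,0.45,-0.71],[0.26,-0.81,-0.26],[0.43,-0.19,0.65]]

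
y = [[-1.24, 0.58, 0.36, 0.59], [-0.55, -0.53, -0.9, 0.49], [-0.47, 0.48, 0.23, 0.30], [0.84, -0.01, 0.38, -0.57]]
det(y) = -0.001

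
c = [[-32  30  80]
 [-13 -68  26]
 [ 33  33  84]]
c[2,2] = 84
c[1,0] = -13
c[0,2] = 80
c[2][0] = 33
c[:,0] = [-32, -13, 33]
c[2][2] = 84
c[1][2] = 26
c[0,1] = 30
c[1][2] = 26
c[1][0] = -13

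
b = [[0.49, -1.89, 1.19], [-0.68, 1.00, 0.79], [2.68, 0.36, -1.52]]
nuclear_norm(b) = 6.46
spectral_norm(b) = 3.25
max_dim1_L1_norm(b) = 4.56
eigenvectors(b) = [[(0.43+0j),(0.74+0j),(0.74-0j)], [(0.25+0j),0.04-0.06j,0.04+0.06j], [(-0.87+0j),(0.67-0.03j),0.67+0.03j]]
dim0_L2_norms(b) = [2.81, 2.17, 2.09]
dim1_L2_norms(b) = [2.29, 1.44, 3.1]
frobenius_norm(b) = 4.12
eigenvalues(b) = [(-2.96+0j), (1.47+0.11j), (1.47-0.11j)]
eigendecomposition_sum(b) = [[(-0.82+0j), (-0.48+0j), 0.94+0.00j], [-0.47+0.00j, -0.27+0.00j, (0.53+0j)], [(1.64-0j), (0.95-0j), -1.87-0.00j]] + [[0.66-1.70j, -0.71+8.16j, (0.13+1.48j)], [-0.11-0.14j, 0.64+0.47j, (0.13+0.06j)], [(0.52-1.56j), (-0.3+7.39j), (0.18+1.33j)]] + [[(0.66+1.7j), (-0.71-8.16j), 0.13-1.48j], [(-0.11+0.14j), 0.64-0.47j, 0.13-0.06j], [0.52+1.56j, -0.30-7.39j, (0.18-1.33j)]]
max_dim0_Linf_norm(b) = 2.68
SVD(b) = [[0.14,-0.93,0.33], [0.28,0.36,0.89], [-0.95,-0.04,0.31]] @ diag([3.2517909263619655, 2.38288873447516, 0.8275850713620688]) @ [[-0.82, -0.10, 0.56], [-0.33, 0.89, -0.32], [0.47, 0.45, 0.76]]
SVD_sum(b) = [[-0.38, -0.05, 0.26], [-0.74, -0.09, 0.51], [2.53, 0.32, -1.74]] + [[0.74, -1.97, 0.72], [-0.29, 0.76, -0.28], [0.03, -0.07, 0.03]] + [[0.13,  0.12,  0.21], [0.34,  0.33,  0.56], [0.12,  0.12,  0.19]]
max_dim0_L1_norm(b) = 3.85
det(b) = -6.41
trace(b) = -0.03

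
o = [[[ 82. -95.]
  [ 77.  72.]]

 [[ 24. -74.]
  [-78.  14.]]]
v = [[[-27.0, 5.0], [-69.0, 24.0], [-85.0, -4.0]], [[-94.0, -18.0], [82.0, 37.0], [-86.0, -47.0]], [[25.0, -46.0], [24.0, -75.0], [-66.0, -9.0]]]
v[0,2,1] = -4.0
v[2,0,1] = -46.0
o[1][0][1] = -74.0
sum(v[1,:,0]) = -98.0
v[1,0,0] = -94.0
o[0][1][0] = 77.0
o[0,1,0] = 77.0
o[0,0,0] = 82.0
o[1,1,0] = -78.0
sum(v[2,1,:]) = -51.0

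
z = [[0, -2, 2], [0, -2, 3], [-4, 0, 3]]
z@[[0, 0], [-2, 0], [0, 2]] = [[4, 4], [4, 6], [0, 6]]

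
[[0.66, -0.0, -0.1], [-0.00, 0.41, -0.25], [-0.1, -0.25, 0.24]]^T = [[0.66, -0.00, -0.10], [-0.00, 0.41, -0.25], [-0.1, -0.25, 0.24]]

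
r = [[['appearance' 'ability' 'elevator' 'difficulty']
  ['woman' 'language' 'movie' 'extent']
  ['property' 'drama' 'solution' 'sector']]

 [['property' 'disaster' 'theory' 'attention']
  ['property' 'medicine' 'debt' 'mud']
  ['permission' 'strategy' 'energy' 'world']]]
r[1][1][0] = 'property'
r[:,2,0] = ['property', 'permission']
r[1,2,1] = 'strategy'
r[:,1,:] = [['woman', 'language', 'movie', 'extent'], ['property', 'medicine', 'debt', 'mud']]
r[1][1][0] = 'property'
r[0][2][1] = 'drama'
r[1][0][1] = 'disaster'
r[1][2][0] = 'permission'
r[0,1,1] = 'language'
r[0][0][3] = 'difficulty'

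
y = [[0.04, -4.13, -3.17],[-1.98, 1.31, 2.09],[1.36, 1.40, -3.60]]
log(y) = [[4.75,  3.95,  -2.99], [-1.00,  0.11,  0.08], [5.06,  5.78,  -1.4]]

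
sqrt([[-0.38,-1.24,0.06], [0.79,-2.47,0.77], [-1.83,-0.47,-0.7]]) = [[(0.9+0.04j),(-1.02-0.02j),0.56-0.01j], [1.51-0.02j,-0.70+0.01j,0.77+0.01j], [0.64-0.09j,(-1.85+0.04j),0.60+0.03j]]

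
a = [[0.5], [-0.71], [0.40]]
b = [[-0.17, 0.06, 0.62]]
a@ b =[[-0.08, 0.03, 0.31], [0.12, -0.04, -0.44], [-0.07, 0.02, 0.25]]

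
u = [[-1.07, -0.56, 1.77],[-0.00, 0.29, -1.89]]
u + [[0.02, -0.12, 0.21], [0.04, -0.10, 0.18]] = [[-1.05,-0.68,1.98],  [0.04,0.19,-1.71]]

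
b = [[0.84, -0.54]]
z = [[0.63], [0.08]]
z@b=[[0.53, -0.34], [0.07, -0.04]]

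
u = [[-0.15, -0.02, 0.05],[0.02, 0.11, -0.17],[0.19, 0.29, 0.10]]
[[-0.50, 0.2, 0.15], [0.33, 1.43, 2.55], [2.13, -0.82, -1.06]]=u @ [[3.21, -4.09, -5.87], [4.72, 2.37, 4.58], [1.48, -7.34, -12.72]]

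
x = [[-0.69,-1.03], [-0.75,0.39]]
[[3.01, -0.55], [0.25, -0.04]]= x@[[-1.37,0.25], [-2.0,0.37]]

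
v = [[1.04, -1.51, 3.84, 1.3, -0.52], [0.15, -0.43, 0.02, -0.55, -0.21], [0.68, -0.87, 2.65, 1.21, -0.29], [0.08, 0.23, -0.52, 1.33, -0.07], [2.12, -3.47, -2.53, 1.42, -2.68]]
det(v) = 0.00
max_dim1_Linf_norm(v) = 3.84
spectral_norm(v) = 5.72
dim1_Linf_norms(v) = [3.84, 0.55, 2.65, 1.33, 3.47]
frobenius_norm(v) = 8.04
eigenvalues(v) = [-2.83, 3.36, 1.39, -0.01, 0.0]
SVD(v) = [[-0.25, -0.78, 0.1, -0.56, 0.04], [-0.05, 0.01, 0.45, 0.15, 0.88], [-0.16, -0.55, -0.16, 0.8, -0.06], [-0.08, 0.04, -0.87, -0.13, 0.46], [-0.95, 0.29, 0.06, 0.01, -0.08]] @ diag([5.721684875907225, 5.430916177758623, 1.5550020164339802, 0.006225581749232347, 0.001273574627457388]) @ [[-0.42, 0.67, 0.19, -0.34, 0.48], [-0.1, 0.12, -0.96, -0.22, -0.04], [0.07, -0.38, 0.16, -0.9, -0.12], [0.65, 0.62, 0.06, -0.15, -0.41], [-0.62, 0.14, 0.11, 0.02, -0.77]]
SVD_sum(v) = [[0.59, -0.94, -0.27, 0.48, -0.68], [0.11, -0.17, -0.05, 0.09, -0.12], [0.38, -0.61, -0.17, 0.31, -0.44], [0.19, -0.31, -0.09, 0.16, -0.22], [2.28, -3.63, -1.02, 1.85, -2.61]] + [[0.44,-0.51,4.08,0.95,0.17], [-0.0,0.01,-0.04,-0.01,-0.0], [0.31,-0.36,2.86,0.67,0.12], [-0.02,0.03,-0.21,-0.05,-0.01], [-0.16,0.19,-1.52,-0.35,-0.06]] + [[0.01,-0.06,0.02,-0.13,-0.02],[0.05,-0.26,0.11,-0.63,-0.08],[-0.02,0.1,-0.04,0.23,0.03],[-0.09,0.51,-0.22,1.22,0.16],[0.01,-0.03,0.01,-0.08,-0.01]] + [[-0.0, -0.0, -0.0, 0.00, 0.00],  [0.00, 0.00, 0.00, -0.00, -0.00],  [0.0, 0.0, 0.0, -0.00, -0.00],  [-0.0, -0.0, -0.0, 0.0, 0.0],  [0.00, 0.0, 0.0, -0.00, -0.0]] + [[-0.0, 0.0, 0.00, 0.00, -0.00], [-0.0, 0.0, 0.00, 0.00, -0.00], [0.00, -0.00, -0.00, -0.00, 0.00], [-0.0, 0.0, 0.00, 0.0, -0.0], [0.0, -0.00, -0.00, -0.00, 0.00]]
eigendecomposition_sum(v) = [[0.23,-0.40,-0.29,0.06,-0.30], [0.17,-0.3,-0.22,0.05,-0.22], [0.1,-0.17,-0.13,0.03,-0.13], [0.03,-0.06,-0.04,0.01,-0.04], [2.03,-3.54,-2.58,0.55,-2.65]] + [[1.01, -0.90, 4.18, 3.18, -0.29],  [0.06, -0.06, 0.26, 0.19, -0.02],  [0.68, -0.6, 2.80, 2.14, -0.20],  [-0.13, 0.11, -0.53, -0.4, 0.04],  [0.01, -0.0, 0.02, 0.02, -0.00]] + [[-0.2,-0.19,-0.05,-1.94,0.07], [-0.08,-0.08,-0.02,-0.79,0.03], [-0.10,-0.10,-0.03,-0.95,0.04], [0.17,0.17,0.05,1.72,-0.06], [0.09,0.09,0.02,0.86,-0.03]] + [[-0.01, -0.01, 0.01, -0.01, 0.0],[-0.00, -0.0, 0.0, -0.0, 0.0],[0.00, 0.00, -0.00, 0.0, -0.0],[0.0, 0.00, -0.0, 0.00, -0.00],[-0.0, -0.00, 0.0, -0.00, 0.00]] + [[0.00, -0.00, -0.00, -0.00, 0.0], [-0.0, 0.00, 0.00, 0.00, -0.0], [-0.00, 0.0, 0.00, 0.00, -0.00], [0.0, -0.0, -0.00, -0.00, 0.00], [0.00, -0.01, -0.00, -0.0, 0.00]]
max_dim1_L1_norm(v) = 12.22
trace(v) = 1.91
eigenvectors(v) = [[0.11, 0.83, 0.65, 0.87, 0.43], [0.08, 0.05, 0.26, 0.22, -0.29], [0.05, 0.55, 0.32, -0.06, -0.12], [0.02, -0.1, -0.57, -0.09, 0.02], [0.99, 0.00, -0.29, 0.42, 0.84]]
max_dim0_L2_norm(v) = 5.33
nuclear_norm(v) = 12.72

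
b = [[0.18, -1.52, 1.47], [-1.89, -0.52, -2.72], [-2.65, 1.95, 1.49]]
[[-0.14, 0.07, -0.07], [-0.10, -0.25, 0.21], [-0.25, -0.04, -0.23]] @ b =[[0.03, 0.04, -0.5], [-0.1, 0.69, 0.85], [0.64, -0.05, -0.60]]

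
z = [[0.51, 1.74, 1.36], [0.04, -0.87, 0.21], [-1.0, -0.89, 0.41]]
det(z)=-1.712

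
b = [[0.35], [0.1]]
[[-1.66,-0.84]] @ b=[[-0.66]]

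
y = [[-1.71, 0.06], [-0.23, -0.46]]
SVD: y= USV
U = [[-0.99, -0.13],[-0.13, 0.99]]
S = [1.73, 0.46]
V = [[1.00, 0.0], [0.00, -1.00]]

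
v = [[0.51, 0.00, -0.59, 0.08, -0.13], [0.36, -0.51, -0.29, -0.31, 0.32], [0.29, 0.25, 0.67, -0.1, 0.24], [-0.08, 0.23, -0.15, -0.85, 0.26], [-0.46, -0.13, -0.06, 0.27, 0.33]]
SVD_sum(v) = [[0.26, -0.15, -0.41, -0.29, 0.05],[0.30, -0.17, -0.47, -0.33, 0.06],[-0.15, 0.08, 0.24, 0.17, -0.03],[0.2, -0.11, -0.32, -0.22, 0.04],[-0.10, 0.06, 0.16, 0.12, -0.02]] + [[-0.00, -0.11, -0.18, 0.29, -0.13], [0.00, 0.02, 0.03, -0.04, 0.02], [0.00, 0.16, 0.26, -0.42, 0.18], [0.0, 0.22, 0.34, -0.56, 0.24], [-0.00, -0.05, -0.08, 0.12, -0.05]] + [[0.26, 0.06, 0.1, 0.04, -0.09], [-0.03, -0.01, -0.01, -0.01, 0.01], [0.37, 0.09, 0.14, 0.06, -0.13], [-0.23, -0.06, -0.09, -0.04, 0.08], [-0.43, -0.11, -0.16, -0.07, 0.15]] + [[-0.03, 0.09, -0.04, -0.03, -0.08], [0.11, -0.31, 0.15, 0.09, 0.28], [0.05, -0.16, 0.07, 0.05, 0.14], [-0.05, 0.15, -0.07, -0.05, -0.14], [0.05, -0.14, 0.07, 0.04, 0.13]] + [[0.02, 0.11, -0.05, 0.06, 0.12],[-0.01, -0.04, 0.02, -0.02, -0.05],[0.02, 0.07, -0.03, 0.04, 0.08],[0.01, 0.03, -0.01, 0.02, 0.03],[0.02, 0.11, -0.05, 0.06, 0.12]]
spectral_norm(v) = 1.08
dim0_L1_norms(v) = [1.7, 1.12, 1.76, 1.61, 1.28]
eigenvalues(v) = [(-0.71+0.25j), (-0.71-0.25j), (0.42+0.45j), (0.42-0.45j), (0.72+0j)]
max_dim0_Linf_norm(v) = 0.85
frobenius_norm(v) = 1.80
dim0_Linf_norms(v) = [0.51, 0.51, 0.67, 0.85, 0.33]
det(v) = 0.16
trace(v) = 0.15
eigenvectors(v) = [[0.07+0.00j, (0.07-0j), 0.01-0.53j, (0.01+0.53j), -0.58+0.00j], [(-0.77+0j), -0.77-0.00j, 0.18-0.24j, 0.18+0.24j, (-0.01+0j)], [(0.07+0.06j), 0.07-0.06j, (-0.5-0.09j), -0.50+0.09j, 0.05+0.00j], [(-0.41+0.47j), -0.41-0.47j, 0.19-0.07j, (0.19+0.07j), 0.15+0.00j], [(0.07-0.1j), 0.07+0.10j, 0.58+0.00j, 0.58-0.00j, (0.8+0j)]]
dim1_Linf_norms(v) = [0.59, 0.51, 0.67, 0.85, 0.46]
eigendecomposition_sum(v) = [[-0.01+0.01j, (0.02-0.04j), 0.00+0.00j, 0.01+0.05j, -0.01-0.00j], [(0.13-0.12j), -0.24+0.42j, -0.00-0.02j, -0.18-0.57j, (0.13+0.04j)], [-0.02+0.00j, (0.06-0.02j), (-0+0j), -0.03+0.07j, (-0.01-0.01j)], [-0.00-0.14j, (0.13+0.36j), (-0.02-0.01j), -0.44-0.19j, (0.09-0.06j)], [0.00+0.03j, (-0.03-0.07j), 0.00+0.00j, (0.09+0.03j), -0.02+0.01j]] + [[-0.01-0.01j,0.02+0.04j,0.00-0.00j,0.01-0.05j,-0.01+0.00j], [0.13+0.12j,(-0.24-0.42j),(-0+0.02j),-0.18+0.57j,(0.13-0.04j)], [(-0.02-0j),(0.06+0.02j),-0.00-0.00j,-0.03-0.07j,-0.01+0.01j], [(-0+0.14j),(0.13-0.36j),(-0.02+0.01j),-0.44+0.19j,(0.09+0.06j)], [-0.03j,(-0.03+0.07j),-0j,0.09-0.03j,-0.02-0.01j]] + [[0.21+0.14j, 0.01+0.07j, -0.05+0.34j, 0.04-0.03j, 0.15+0.09j], [(0.05+0.14j), -0.02+0.03j, -0.13+0.14j, (0.03-0j), 0.04+0.09j], [0.17-0.18j, 0.07+0.00j, (0.31+0.1j), (-0.02-0.04j), (0.11-0.13j)], [(-0.02+0.09j), (-0.02+0.01j), (-0.12+0.03j), (0.01+0.01j), -0.01+0.06j], [(-0.15+0.23j), (-0.07+0.01j), (-0.37-0.05j), 0.03+0.04j, (-0.1+0.16j)]] + [[0.21-0.14j,  0.01-0.07j,  -0.05-0.34j,  (0.04+0.03j),  (0.15-0.09j)], [0.05-0.14j,  -0.02-0.03j,  (-0.13-0.14j),  (0.03+0j),  0.04-0.09j], [(0.17+0.18j),  0.07-0.00j,  0.31-0.10j,  (-0.02+0.04j),  0.11+0.13j], [(-0.02-0.09j),  -0.02-0.01j,  (-0.12-0.03j),  0.01-0.01j,  -0.01-0.06j], [-0.15-0.23j,  (-0.07-0.01j),  (-0.37+0.05j),  0.03-0.04j,  (-0.1-0.16j)]] + [[(0.12+0j), (-0.06-0j), -0.49-0.00j, (-0.02+0j), (-0.41+0j)],  [0.00+0.00j, -0.00-0.00j, -0.01-0.00j, -0.00+0.00j, -0.01+0.00j],  [-0.01-0.00j, 0.01+0.00j, (0.04+0j), -0j, (0.04-0j)],  [-0.03-0.00j, (0.02+0j), (0.13+0j), (0.01-0j), 0.11-0.00j],  [-0.16-0.00j, 0.08+0.00j, (0.67+0j), (0.03-0j), (0.55-0j)]]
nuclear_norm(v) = 3.78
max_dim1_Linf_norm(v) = 0.85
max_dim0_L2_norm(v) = 0.95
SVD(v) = [[0.55, 0.38, -0.38, 0.21, 0.6], [0.62, -0.06, 0.05, -0.75, -0.23], [-0.31, -0.54, -0.55, -0.38, 0.40], [0.42, -0.73, 0.35, 0.37, 0.17], [-0.22, 0.16, 0.65, -0.34, 0.62]] @ diag([1.0806239935580026, 1.00384117339886, 0.7761366035298811, 0.6217941254422427, 0.2970500317498206]) @ [[0.44,  -0.25,  -0.7,  -0.49,  0.08], [-0.0,  -0.29,  -0.47,  0.76,  -0.33], [-0.86,  -0.22,  -0.32,  -0.15,  0.31], [-0.23,  0.67,  -0.32,  -0.2,  -0.6], [0.13,  0.6,  -0.29,  0.34,  0.65]]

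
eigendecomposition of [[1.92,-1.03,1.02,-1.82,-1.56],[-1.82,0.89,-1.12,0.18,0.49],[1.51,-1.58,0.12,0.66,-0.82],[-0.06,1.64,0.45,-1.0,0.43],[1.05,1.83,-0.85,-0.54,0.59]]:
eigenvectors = [[(-0.67+0j),0.18+0.45j,(0.18-0.45j),0.12+0.00j,-0.37+0.00j], [(0.54+0j),-0.24+0.28j,(-0.24-0.28j),-0.44+0.00j,(0.01+0j)], [-0.46+0.00j,0.19-0.15j,(0.19+0.15j),(-0.2+0j),0.65+0.00j], [(0.15+0j),0.18+0.11j,(0.18-0.11j),(-0.4+0j),(-0.61+0j)], [(0.16+0j),0.73+0.00j,(0.73-0j),(0.77+0j),0.26+0.00j]]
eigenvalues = [(4.26+0j), (-0.11+1.44j), (-0.11-1.44j), (0.21+0j), (-1.73+0j)]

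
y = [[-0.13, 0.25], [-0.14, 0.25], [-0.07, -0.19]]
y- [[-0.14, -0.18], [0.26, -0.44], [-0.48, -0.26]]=[[0.01, 0.43], [-0.40, 0.69], [0.41, 0.07]]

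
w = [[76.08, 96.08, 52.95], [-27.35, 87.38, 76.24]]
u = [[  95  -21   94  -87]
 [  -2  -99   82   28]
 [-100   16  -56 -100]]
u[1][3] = 28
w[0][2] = 52.95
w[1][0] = -27.35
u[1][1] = -99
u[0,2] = 94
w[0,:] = [76.08, 96.08, 52.95]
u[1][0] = -2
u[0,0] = 95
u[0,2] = 94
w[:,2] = [52.95, 76.24]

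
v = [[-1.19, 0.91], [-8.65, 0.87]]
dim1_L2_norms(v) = [1.5, 8.69]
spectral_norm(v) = 8.79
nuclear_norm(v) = 9.57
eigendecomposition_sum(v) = [[-0.60+1.27j,  (0.46+0.03j)], [-4.32-0.27j,  0.44+1.34j]] + [[-0.60-1.27j, 0.46-0.03j], [(-4.32+0.27j), (0.44-1.34j)]]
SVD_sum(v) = [[-1.28, 0.15], [-8.64, 0.98]] + [[0.09, 0.76], [-0.01, -0.11]]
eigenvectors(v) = [[-0.11+0.29j, -0.11-0.29j], [(-0.95+0j), (-0.95-0j)]]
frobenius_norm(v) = 8.82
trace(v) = -0.32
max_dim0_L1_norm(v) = 9.84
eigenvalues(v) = [(-0.16+2.61j), (-0.16-2.61j)]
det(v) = 6.84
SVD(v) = [[-0.15, -0.99], [-0.99, 0.15]] @ diag([8.787399287198527, 0.7779548620214594]) @ [[0.99, -0.11], [-0.11, -0.99]]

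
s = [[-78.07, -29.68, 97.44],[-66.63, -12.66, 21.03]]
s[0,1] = -29.68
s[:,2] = [97.44, 21.03]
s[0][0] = -78.07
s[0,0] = -78.07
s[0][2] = 97.44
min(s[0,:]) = -78.07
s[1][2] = 21.03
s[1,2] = 21.03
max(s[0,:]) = 97.44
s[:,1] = [-29.68, -12.66]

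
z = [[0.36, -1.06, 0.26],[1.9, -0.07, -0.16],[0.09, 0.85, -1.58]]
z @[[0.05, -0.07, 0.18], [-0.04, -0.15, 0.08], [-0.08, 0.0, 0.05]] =[[0.04, 0.13, -0.01], [0.11, -0.12, 0.33], [0.1, -0.13, 0.01]]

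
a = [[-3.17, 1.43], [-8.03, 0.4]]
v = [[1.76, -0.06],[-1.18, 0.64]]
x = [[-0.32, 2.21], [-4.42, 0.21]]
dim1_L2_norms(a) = [3.48, 8.04]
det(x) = 9.70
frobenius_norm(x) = 4.96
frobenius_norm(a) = 8.76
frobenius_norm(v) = 2.21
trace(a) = -2.77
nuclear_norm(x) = 6.63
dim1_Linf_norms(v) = [1.76, 1.18]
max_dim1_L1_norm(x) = 4.63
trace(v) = 2.40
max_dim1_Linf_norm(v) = 1.76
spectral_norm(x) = 4.45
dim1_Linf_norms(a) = [3.17, 8.03]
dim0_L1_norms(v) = [2.94, 0.7]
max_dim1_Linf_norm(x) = 4.42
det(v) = 1.06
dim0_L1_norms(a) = [11.2, 1.83]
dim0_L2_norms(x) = [4.43, 2.22]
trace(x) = -0.11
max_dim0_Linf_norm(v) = 1.76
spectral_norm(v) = 2.16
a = x @ v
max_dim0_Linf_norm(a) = 8.03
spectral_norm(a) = 8.68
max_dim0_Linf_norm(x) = 4.42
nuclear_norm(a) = 9.86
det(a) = 10.21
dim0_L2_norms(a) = [8.63, 1.48]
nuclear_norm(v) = 2.65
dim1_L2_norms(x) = [2.23, 4.42]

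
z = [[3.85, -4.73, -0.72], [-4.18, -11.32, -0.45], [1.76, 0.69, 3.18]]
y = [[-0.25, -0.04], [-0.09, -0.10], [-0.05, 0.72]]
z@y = [[-0.50,-0.20], [2.09,0.98], [-0.66,2.15]]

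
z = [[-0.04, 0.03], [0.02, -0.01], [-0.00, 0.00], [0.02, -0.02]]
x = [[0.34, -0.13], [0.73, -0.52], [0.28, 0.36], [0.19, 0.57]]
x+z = [[0.3, -0.1], [0.75, -0.53], [0.28, 0.36], [0.21, 0.55]]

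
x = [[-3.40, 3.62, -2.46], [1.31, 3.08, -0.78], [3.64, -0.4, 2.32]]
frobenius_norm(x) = 7.83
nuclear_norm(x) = 11.24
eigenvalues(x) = [(-2.74+0j), (2.37+0.28j), (2.37-0.28j)]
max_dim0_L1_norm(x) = 8.35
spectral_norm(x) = 6.80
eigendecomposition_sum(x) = [[-3.05-0.00j, (1.81+0j), (-1.2-0j)],[0.99+0.00j, (-0.59-0j), (0.39+0j)],[2.27+0.00j, (-1.35-0j), 0.90+0.00j]] + [[-0.17+0.35j, 0.90-0.94j, (-0.63+0.88j)], [(0.16+2.36j), 1.83-7.66j, -0.59+6.50j], [(0.68+2.67j), (0.48-9.17j), (0.71+7.58j)]] + [[-0.17-0.35j, 0.90+0.94j, (-0.63-0.88j)], [(0.16-2.36j), (1.83+7.66j), -0.59-6.50j], [0.68-2.67j, 0.48+9.17j, 0.71-7.58j]]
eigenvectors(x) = [[(0.78+0j),(-0.08-0.07j),-0.08+0.07j],[-0.25+0.00j,(-0.64-0.12j),(-0.64+0.12j)],[-0.58+0.00j,-0.75+0.00j,(-0.75-0j)]]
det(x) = -15.65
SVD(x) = [[-0.81, -0.18, 0.56], [-0.17, -0.84, -0.52], [0.56, -0.52, 0.64]] @ diag([6.798236140766546, 3.8397461018190153, 0.5993623678053703]) @ [[0.67,-0.54,0.5], [-0.62,-0.79,-0.03], [-0.41,0.29,0.86]]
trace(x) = 2.00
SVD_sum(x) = [[-3.69, 2.97, -2.77],[-0.79, 0.64, -0.6],[2.58, -2.08, 1.93]] + [[0.43, 0.55, 0.02], [1.98, 2.53, 0.08], [1.22, 1.56, 0.05]] + [[-0.14, 0.10, 0.29], [0.13, -0.09, -0.27], [-0.16, 0.11, 0.33]]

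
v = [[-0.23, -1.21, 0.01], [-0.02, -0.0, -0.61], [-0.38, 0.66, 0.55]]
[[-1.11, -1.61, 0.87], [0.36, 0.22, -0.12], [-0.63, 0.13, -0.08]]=v @ [[1.73, 1.05, -0.55], [0.58, 1.13, -0.61], [-0.65, -0.40, 0.21]]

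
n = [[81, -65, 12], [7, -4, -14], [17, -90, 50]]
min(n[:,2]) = -14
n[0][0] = 81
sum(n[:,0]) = 105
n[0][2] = 12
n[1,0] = 7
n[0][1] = -65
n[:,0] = [81, 7, 17]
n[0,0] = 81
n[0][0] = 81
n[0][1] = -65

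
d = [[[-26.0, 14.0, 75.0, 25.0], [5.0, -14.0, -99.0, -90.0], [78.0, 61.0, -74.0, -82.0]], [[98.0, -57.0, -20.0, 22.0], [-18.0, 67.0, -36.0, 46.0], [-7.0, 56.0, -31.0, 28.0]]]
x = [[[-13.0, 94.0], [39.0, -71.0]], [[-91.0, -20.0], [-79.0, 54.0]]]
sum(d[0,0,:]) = 88.0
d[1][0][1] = -57.0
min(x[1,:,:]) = -91.0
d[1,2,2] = -31.0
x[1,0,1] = -20.0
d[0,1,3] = -90.0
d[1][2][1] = 56.0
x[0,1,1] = -71.0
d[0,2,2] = -74.0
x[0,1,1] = -71.0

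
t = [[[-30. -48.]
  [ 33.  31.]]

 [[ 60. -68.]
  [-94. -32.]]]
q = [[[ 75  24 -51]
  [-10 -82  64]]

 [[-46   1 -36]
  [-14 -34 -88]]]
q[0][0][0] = 75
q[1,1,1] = -34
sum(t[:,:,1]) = -117.0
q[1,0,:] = [-46, 1, -36]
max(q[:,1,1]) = -34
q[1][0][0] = -46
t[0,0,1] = -48.0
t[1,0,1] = -68.0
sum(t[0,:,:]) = -14.0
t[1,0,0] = 60.0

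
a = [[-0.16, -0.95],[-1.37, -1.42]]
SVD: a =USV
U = [[-0.40, -0.92],[-0.92, 0.40]]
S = [2.14, 0.5]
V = [[0.62, 0.79], [-0.79, 0.62]]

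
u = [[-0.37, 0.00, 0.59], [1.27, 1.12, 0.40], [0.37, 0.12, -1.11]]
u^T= [[-0.37, 1.27, 0.37], [0.00, 1.12, 0.12], [0.59, 0.4, -1.11]]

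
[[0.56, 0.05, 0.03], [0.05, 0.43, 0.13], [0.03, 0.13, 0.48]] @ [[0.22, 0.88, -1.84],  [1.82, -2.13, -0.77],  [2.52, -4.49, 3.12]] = [[0.29, 0.25, -0.98],[1.12, -1.46, -0.02],[1.45, -2.41, 1.34]]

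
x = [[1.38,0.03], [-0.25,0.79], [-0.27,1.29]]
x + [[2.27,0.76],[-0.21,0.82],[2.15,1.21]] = [[3.65, 0.79], [-0.46, 1.61], [1.88, 2.5]]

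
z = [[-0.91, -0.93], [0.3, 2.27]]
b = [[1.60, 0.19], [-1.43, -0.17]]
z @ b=[[-0.13,-0.01],[-2.77,-0.33]]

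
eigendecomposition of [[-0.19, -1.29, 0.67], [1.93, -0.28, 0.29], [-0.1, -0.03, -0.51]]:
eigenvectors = [[(0.02+0.64j), (0.02-0.64j), (-0.18+0j)], [(0.77+0j), (0.77-0j), 0.42+0.00j], [(-0.04+0.01j), -0.04-0.01j, (0.89+0j)]]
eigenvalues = [(-0.24+1.6j), (-0.24-1.6j), (-0.5+0j)]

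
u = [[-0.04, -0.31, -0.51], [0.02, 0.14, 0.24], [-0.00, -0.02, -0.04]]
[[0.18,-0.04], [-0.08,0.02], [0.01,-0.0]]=u @ [[0.27, -0.06], [-0.48, 0.1], [-0.08, 0.02]]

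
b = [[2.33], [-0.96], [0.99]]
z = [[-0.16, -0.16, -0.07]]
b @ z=[[-0.37, -0.37, -0.16], [0.15, 0.15, 0.07], [-0.16, -0.16, -0.07]]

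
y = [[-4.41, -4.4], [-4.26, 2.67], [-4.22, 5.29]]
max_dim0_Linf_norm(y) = 5.29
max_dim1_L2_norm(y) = 6.77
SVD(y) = [[-0.01, 0.98], [-0.59, 0.16], [-0.81, -0.14]] @ diag([8.321065399418544, 6.374713375407516]) @ [[0.72, -0.7],[-0.7, -0.72]]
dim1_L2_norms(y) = [6.23, 5.03, 6.77]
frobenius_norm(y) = 10.48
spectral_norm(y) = 8.32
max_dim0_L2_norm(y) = 7.44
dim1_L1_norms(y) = [8.81, 6.93, 9.51]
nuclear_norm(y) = 14.70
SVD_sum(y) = [[-0.08, 0.08],[-3.53, 3.42],[-4.82, 4.67]] + [[-4.33, -4.48], [-0.73, -0.75], [0.6, 0.62]]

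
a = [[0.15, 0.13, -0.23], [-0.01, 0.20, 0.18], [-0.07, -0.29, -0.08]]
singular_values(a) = [0.4, 0.32, 0.0]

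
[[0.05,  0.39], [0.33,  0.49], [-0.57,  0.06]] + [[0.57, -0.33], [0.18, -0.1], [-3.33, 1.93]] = [[0.62, 0.06], [0.51, 0.39], [-3.9, 1.99]]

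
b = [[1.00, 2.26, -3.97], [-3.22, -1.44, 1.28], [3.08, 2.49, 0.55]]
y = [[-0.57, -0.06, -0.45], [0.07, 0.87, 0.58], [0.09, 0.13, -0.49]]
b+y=[[0.43, 2.2, -4.42], [-3.15, -0.57, 1.86], [3.17, 2.62, 0.06]]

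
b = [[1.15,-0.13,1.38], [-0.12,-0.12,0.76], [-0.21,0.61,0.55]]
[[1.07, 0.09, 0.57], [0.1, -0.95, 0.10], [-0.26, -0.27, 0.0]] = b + [[-0.08, 0.22, -0.81],[0.22, -0.83, -0.66],[-0.05, -0.88, -0.55]]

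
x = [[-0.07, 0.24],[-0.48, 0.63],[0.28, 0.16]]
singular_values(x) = [0.83, 0.33]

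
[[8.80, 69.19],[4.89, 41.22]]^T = [[8.80, 4.89],[69.19, 41.22]]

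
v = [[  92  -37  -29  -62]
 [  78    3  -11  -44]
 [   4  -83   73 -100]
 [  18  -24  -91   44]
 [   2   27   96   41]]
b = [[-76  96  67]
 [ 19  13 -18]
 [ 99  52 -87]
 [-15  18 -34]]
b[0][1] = 96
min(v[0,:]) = -62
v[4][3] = 41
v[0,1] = -37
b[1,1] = 13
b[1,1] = 13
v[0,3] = -62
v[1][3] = -44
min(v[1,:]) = -44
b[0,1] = 96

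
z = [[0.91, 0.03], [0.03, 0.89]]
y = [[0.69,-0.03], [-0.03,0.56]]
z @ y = [[0.63, -0.01],[-0.01, 0.50]]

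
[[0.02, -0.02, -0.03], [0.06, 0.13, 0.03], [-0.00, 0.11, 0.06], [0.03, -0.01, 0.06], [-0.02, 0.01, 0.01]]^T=[[0.02, 0.06, -0.0, 0.03, -0.02], [-0.02, 0.13, 0.11, -0.01, 0.01], [-0.03, 0.03, 0.06, 0.06, 0.01]]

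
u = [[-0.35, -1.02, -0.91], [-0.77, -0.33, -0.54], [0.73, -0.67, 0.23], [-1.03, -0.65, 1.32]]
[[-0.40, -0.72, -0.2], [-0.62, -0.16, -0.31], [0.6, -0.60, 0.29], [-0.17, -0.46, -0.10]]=u @ [[0.63,-0.10,0.31], [-0.1,0.78,-0.04], [0.31,-0.04,0.15]]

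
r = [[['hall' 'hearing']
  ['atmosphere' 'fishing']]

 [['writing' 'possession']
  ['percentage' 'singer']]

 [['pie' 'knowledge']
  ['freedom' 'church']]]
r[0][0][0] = 'hall'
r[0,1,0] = 'atmosphere'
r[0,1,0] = 'atmosphere'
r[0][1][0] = 'atmosphere'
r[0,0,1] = 'hearing'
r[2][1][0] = 'freedom'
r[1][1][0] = 'percentage'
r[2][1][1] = 'church'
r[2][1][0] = 'freedom'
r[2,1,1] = 'church'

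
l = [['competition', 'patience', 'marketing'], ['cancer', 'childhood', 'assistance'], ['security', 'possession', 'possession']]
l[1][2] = 'assistance'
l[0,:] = ['competition', 'patience', 'marketing']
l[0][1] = 'patience'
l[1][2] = 'assistance'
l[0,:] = ['competition', 'patience', 'marketing']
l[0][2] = 'marketing'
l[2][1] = 'possession'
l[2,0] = 'security'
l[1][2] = 'assistance'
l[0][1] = 'patience'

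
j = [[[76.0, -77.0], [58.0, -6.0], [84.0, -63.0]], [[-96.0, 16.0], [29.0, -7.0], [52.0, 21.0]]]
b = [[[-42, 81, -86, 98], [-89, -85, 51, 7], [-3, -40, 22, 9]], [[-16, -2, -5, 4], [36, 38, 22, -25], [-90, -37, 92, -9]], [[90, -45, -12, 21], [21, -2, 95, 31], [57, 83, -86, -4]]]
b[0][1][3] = 7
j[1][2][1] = 21.0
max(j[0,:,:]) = 84.0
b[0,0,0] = -42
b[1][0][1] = -2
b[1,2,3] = -9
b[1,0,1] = -2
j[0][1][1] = -6.0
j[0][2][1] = -63.0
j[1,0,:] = [-96.0, 16.0]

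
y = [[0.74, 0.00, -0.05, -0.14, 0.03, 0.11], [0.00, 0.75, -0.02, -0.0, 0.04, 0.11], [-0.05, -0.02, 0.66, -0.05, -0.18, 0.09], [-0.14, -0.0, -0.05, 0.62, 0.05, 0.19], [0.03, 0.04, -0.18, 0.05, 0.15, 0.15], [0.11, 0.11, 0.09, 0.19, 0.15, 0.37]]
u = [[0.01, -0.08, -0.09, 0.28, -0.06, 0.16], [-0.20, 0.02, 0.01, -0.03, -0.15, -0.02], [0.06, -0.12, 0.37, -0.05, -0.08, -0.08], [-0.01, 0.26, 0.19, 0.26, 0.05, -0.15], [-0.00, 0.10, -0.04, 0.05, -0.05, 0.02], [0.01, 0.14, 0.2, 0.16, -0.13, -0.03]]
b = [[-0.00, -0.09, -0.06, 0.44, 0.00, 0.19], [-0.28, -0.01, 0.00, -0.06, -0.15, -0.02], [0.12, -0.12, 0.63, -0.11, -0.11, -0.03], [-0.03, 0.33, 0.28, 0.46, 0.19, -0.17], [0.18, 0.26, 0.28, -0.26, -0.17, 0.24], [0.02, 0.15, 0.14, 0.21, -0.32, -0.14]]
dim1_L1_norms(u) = [0.68, 0.43, 0.76, 0.92, 0.26, 0.67]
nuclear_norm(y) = 3.29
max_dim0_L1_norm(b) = 1.54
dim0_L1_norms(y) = [1.07, 0.92, 1.05, 1.05, 0.6, 1.02]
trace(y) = 3.29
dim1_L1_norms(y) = [1.07, 0.92, 1.05, 1.05, 0.6, 1.02]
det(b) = -0.01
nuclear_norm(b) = 3.03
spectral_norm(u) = 0.55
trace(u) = 0.58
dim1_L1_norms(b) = [0.78, 0.52, 1.12, 1.46, 1.39, 0.98]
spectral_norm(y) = 0.83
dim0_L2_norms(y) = [0.76, 0.76, 0.69, 0.67, 0.29, 0.48]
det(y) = 0.00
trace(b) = 0.77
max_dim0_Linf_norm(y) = 0.75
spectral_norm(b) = 0.82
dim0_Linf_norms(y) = [0.74, 0.75, 0.66, 0.62, 0.18, 0.37]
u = y @ b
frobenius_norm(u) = 0.82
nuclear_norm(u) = 1.68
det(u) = 0.00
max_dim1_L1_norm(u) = 0.92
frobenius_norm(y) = 1.55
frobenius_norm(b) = 1.34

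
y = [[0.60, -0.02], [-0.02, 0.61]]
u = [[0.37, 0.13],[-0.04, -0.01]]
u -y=[[-0.23, 0.15], [-0.02, -0.62]]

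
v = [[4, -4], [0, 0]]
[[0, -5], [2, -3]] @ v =[[0, 0], [8, -8]]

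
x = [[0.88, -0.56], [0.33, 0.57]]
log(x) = [[0.01, -0.71], [0.42, -0.38]]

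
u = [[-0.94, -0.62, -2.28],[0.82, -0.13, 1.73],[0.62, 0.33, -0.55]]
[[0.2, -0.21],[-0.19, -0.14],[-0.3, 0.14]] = u@[[-0.4, -0.05],[-0.01, 0.49],[0.08, -0.02]]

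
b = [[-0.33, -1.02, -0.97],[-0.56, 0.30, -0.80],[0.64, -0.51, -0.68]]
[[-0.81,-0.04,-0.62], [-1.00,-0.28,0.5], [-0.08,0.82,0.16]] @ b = [[-0.11, 1.13, 1.24],[0.81, 0.68, 0.85],[-0.33, 0.25, -0.69]]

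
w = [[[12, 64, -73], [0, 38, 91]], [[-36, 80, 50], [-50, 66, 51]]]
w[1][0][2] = 50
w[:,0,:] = [[12, 64, -73], [-36, 80, 50]]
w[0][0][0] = 12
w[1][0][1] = 80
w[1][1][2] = 51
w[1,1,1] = 66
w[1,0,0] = -36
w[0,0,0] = 12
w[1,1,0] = -50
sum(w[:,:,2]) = 119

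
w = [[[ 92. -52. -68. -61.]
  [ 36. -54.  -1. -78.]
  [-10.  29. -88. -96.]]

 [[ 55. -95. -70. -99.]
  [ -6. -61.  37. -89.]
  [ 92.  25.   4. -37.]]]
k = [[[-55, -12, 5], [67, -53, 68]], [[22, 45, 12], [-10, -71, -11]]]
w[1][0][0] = 55.0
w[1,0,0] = 55.0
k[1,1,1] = -71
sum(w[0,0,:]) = -89.0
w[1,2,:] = [92.0, 25.0, 4.0, -37.0]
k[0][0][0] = -55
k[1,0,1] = 45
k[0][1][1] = -53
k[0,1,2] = 68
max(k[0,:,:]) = 68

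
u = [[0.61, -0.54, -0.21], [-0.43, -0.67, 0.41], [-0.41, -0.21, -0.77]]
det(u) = 0.676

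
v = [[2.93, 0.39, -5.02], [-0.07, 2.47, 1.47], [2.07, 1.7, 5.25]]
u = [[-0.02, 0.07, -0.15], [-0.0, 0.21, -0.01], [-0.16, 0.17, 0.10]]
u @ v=[[-0.37, -0.09, -0.58], [-0.04, 0.5, 0.26], [-0.27, 0.53, 1.58]]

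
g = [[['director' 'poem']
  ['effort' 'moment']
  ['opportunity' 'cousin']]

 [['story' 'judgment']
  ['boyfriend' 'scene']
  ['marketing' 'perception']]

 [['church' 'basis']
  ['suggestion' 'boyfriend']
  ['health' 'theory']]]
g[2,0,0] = 'church'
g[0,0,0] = 'director'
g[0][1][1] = 'moment'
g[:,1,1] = ['moment', 'scene', 'boyfriend']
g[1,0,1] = 'judgment'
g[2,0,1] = 'basis'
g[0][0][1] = 'poem'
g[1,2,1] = 'perception'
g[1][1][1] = 'scene'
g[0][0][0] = 'director'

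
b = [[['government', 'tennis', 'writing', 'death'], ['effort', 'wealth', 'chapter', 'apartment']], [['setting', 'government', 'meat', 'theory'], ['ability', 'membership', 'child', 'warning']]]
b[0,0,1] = 'tennis'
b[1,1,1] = 'membership'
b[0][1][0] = 'effort'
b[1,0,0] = 'setting'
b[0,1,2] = 'chapter'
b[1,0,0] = 'setting'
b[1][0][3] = 'theory'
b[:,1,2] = ['chapter', 'child']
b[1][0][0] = 'setting'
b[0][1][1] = 'wealth'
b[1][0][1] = 'government'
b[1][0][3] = 'theory'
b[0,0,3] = 'death'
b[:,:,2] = [['writing', 'chapter'], ['meat', 'child']]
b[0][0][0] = 'government'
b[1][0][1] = 'government'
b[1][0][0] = 'setting'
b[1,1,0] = 'ability'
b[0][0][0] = 'government'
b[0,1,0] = 'effort'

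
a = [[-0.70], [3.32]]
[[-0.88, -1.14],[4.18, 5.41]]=a @[[1.26, 1.63]]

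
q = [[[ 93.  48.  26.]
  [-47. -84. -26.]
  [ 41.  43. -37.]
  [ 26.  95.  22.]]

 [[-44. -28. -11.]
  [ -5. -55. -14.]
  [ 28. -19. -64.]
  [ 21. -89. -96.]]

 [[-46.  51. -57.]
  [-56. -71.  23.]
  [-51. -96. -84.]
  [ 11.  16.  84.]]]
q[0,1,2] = -26.0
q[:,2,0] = [41.0, 28.0, -51.0]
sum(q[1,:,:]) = -376.0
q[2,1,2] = 23.0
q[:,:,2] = [[26.0, -26.0, -37.0, 22.0], [-11.0, -14.0, -64.0, -96.0], [-57.0, 23.0, -84.0, 84.0]]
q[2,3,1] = 16.0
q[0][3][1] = 95.0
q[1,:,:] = [[-44.0, -28.0, -11.0], [-5.0, -55.0, -14.0], [28.0, -19.0, -64.0], [21.0, -89.0, -96.0]]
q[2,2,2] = -84.0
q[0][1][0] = -47.0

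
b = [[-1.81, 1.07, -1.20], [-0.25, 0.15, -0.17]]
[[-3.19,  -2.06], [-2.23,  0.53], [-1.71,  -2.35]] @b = [[6.29, -3.72, 4.18],[3.9, -2.31, 2.59],[3.68, -2.18, 2.45]]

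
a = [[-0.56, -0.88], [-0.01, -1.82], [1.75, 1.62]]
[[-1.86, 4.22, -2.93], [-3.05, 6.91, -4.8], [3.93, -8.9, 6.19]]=a @ [[0.7,  -1.58,  1.1], [1.67,  -3.79,  2.63]]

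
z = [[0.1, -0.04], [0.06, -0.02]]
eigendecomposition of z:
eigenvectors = [[0.84, 0.39], [0.54, 0.92]]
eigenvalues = [0.07, 0.01]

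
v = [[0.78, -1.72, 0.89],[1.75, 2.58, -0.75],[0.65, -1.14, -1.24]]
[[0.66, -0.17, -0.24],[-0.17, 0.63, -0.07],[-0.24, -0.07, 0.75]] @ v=[[0.06, -1.3, 1.01],  [0.92, 2.00, -0.54],  [0.18, -0.62, -1.09]]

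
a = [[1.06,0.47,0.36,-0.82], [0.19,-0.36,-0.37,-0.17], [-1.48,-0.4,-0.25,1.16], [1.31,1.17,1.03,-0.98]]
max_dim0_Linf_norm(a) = 1.48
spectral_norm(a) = 3.23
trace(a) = -0.53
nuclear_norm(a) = 4.20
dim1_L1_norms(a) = [2.71, 1.09, 3.29, 4.49]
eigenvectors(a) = [[0.40, -0.44, 0.28, 0.58], [-0.14, -0.38, 0.59, 0.18], [-0.44, 0.80, -0.62, -0.22], [0.79, -0.13, 0.43, 0.76]]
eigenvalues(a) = [-1.1, 0.57, -0.01, 0.0]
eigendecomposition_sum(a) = [[0.60, 0.63, 0.56, -0.44], [-0.21, -0.22, -0.2, 0.16], [-0.65, -0.68, -0.61, 0.48], [1.16, 1.22, 1.09, -0.86]] + [[0.46, -0.15, -0.2, -0.37], [0.39, -0.13, -0.17, -0.32], [-0.82, 0.28, 0.36, 0.67], [0.14, -0.05, -0.06, -0.11]] + [[0.0,-0.0,0.00,-0.00], [0.01,-0.00,0.00,-0.0], [-0.01,0.01,-0.0,0.0], [0.01,-0.0,0.0,-0.00]] + [[0.00, 0.0, 0.0, -0.00], [0.0, 0.0, 0.0, -0.0], [-0.00, -0.0, -0.00, 0.00], [0.00, 0.0, 0.0, -0.0]]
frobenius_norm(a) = 3.37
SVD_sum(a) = [[1.0,  0.56,  0.46,  -0.77], [-0.02,  -0.01,  -0.01,  0.02], [-1.28,  -0.72,  -0.58,  0.99], [1.51,  0.84,  0.69,  -1.16]] + [[0.06, -0.09, -0.10, -0.05], [0.21, -0.35, -0.36, -0.19], [-0.2, 0.32, 0.33, 0.17], [-0.20, 0.33, 0.34, 0.18]] + [[-0.0, 0.00, -0.0, -0.0], [0.00, -0.0, 0.00, 0.0], [0.0, -0.00, 0.00, 0.0], [0.00, -0.00, 0.00, 0.00]] + [[0.00,0.0,-0.00,0.0],  [0.0,0.00,-0.0,0.00],  [0.0,0.0,-0.00,0.00],  [-0.00,-0.00,0.00,-0.00]]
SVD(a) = [[-0.45, -0.16, 0.22, -0.85], [0.01, -0.60, -0.8, -0.1], [0.58, 0.55, -0.34, -0.5], [-0.68, 0.56, -0.45, 0.14]] @ diag([3.226727941573108, 0.9648906889444822, 0.00354370058250825, 0.0004377736781977251]) @ [[-0.69, -0.39, -0.31, 0.53], [-0.37, 0.60, 0.63, 0.33], [-0.28, 0.65, -0.65, -0.28], [-0.56, -0.26, 0.3, -0.73]]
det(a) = 0.00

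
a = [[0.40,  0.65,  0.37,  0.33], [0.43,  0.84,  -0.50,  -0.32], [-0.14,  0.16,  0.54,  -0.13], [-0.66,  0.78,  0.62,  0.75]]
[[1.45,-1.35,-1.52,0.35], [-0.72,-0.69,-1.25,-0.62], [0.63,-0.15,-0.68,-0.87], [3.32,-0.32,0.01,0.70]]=a @ [[-0.59,-1.38,-1.56,0.38], [0.91,-0.65,-1.1,-0.48], [1.22,-0.57,-1.16,-0.79], [1.95,-0.5,0.74,2.42]]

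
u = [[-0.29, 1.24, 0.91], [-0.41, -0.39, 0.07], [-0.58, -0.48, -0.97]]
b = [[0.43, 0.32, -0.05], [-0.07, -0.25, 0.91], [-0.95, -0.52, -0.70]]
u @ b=[[-1.08, -0.88, 0.51], [-0.22, -0.07, -0.38], [0.71, 0.44, 0.27]]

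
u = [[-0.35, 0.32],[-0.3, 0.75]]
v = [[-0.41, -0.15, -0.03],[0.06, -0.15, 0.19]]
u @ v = [[0.16, 0.0, 0.07], [0.17, -0.07, 0.15]]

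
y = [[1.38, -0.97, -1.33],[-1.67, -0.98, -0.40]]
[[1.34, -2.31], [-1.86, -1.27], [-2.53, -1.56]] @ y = [[5.71, 0.96, -0.86], [-0.45, 3.05, 2.98], [-0.89, 3.98, 3.99]]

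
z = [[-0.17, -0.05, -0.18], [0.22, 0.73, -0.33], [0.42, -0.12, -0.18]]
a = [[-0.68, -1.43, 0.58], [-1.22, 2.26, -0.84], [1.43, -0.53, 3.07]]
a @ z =[[0.04, -1.08, 0.49], [0.35, 1.81, -0.38], [0.93, -0.83, -0.64]]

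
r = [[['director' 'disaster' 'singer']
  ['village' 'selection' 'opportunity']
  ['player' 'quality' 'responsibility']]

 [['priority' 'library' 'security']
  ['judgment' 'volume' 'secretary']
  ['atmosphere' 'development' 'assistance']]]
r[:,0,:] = [['director', 'disaster', 'singer'], ['priority', 'library', 'security']]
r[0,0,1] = 'disaster'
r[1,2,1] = 'development'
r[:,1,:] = [['village', 'selection', 'opportunity'], ['judgment', 'volume', 'secretary']]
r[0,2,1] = 'quality'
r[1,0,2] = 'security'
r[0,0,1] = 'disaster'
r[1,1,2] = 'secretary'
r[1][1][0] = 'judgment'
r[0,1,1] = 'selection'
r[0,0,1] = 'disaster'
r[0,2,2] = 'responsibility'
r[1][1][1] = 'volume'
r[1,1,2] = 'secretary'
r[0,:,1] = ['disaster', 'selection', 'quality']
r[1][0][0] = 'priority'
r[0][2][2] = 'responsibility'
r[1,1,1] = 'volume'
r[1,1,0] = 'judgment'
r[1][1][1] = 'volume'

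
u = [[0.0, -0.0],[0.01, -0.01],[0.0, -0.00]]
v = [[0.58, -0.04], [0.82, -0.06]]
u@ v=[[0.00, 0.00], [-0.0, 0.0], [0.0, 0.00]]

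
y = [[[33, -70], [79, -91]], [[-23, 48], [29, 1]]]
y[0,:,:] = [[33, -70], [79, -91]]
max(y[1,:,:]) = 48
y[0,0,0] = 33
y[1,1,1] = 1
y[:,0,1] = [-70, 48]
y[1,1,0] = 29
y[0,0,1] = -70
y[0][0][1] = -70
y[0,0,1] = -70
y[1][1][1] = 1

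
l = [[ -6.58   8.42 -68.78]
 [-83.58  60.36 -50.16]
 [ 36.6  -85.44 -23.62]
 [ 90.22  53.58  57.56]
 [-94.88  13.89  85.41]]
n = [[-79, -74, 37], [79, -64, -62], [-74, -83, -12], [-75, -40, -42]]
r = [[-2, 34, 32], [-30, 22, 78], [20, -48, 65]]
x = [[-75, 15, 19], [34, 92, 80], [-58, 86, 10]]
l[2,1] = -85.44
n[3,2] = -42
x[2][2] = 10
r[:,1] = [34, 22, -48]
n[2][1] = -83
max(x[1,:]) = 92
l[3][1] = 53.58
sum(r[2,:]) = 37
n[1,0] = 79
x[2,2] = 10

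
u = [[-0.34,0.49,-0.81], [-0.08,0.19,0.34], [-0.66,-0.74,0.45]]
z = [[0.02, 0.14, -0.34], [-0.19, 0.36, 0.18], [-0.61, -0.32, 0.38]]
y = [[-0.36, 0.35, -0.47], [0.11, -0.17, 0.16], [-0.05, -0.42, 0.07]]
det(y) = 0.00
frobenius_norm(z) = 0.98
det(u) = -0.36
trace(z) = 0.76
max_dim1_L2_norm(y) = 0.69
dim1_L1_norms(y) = [1.18, 0.44, 0.54]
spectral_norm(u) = 1.27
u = y + z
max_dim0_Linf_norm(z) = 0.61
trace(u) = 0.30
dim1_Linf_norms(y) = [0.47, 0.17, 0.42]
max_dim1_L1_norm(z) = 1.31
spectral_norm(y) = 0.78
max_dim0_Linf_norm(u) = 0.81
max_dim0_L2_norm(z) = 0.64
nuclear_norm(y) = 1.12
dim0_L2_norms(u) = [0.75, 0.91, 0.99]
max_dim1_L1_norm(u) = 1.85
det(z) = -0.10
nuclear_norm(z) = 1.53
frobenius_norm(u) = 1.53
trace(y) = -0.46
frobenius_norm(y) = 0.85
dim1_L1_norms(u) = [1.64, 0.61, 1.85]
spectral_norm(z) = 0.83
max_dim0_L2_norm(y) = 0.57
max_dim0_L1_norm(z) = 0.9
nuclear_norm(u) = 2.41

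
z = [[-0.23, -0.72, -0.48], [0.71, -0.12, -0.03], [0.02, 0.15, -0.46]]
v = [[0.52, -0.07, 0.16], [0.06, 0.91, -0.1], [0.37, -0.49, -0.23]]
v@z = [[-0.17,-0.34,-0.32], [0.63,-0.17,-0.01], [-0.44,-0.24,-0.06]]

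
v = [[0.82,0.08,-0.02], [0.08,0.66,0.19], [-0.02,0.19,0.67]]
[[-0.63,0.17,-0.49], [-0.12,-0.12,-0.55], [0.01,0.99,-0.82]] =v@[[-0.76, 0.32, -0.58], [-0.09, -0.7, -0.44], [0.02, 1.68, -1.12]]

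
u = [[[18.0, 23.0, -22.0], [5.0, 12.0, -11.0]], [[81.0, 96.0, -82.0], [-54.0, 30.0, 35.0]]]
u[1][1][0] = -54.0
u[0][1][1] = 12.0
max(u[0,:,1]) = 23.0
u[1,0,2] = -82.0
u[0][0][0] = 18.0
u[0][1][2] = -11.0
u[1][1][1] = 30.0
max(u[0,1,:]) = 12.0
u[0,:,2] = [-22.0, -11.0]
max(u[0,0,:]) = 23.0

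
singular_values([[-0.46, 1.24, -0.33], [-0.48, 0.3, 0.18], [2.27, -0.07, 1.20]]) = [2.68, 1.21, 0.39]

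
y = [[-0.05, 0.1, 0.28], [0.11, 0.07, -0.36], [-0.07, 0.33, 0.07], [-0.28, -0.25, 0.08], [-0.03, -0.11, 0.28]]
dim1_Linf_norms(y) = [0.28, 0.36, 0.33, 0.28, 0.28]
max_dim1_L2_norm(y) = 0.38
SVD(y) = [[-0.4,-0.42,0.05],  [0.64,0.11,-0.12],  [0.01,-0.71,-0.59],  [-0.42,0.55,-0.7],  [-0.49,0.01,0.38]] @ diag([0.5870139326505779, 0.4444112961010516, 0.22981131993852386]) @ [[0.38, 0.29, -0.88], [-0.16, -0.92, -0.37], [0.91, -0.28, 0.3]]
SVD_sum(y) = [[-0.09, -0.07, 0.21], [0.14, 0.11, -0.33], [0.00, 0.00, -0.01], [-0.09, -0.07, 0.22], [-0.11, -0.08, 0.25]] + [[0.03, 0.17, 0.07], [-0.01, -0.05, -0.02], [0.05, 0.29, 0.12], [-0.04, -0.22, -0.09], [-0.0, -0.0, -0.00]] + [[0.01, -0.00, 0.0], [-0.03, 0.01, -0.01], [-0.12, 0.04, -0.04], [-0.15, 0.04, -0.05], [0.08, -0.02, 0.03]]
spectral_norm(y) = 0.59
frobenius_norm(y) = 0.77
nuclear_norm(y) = 1.26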